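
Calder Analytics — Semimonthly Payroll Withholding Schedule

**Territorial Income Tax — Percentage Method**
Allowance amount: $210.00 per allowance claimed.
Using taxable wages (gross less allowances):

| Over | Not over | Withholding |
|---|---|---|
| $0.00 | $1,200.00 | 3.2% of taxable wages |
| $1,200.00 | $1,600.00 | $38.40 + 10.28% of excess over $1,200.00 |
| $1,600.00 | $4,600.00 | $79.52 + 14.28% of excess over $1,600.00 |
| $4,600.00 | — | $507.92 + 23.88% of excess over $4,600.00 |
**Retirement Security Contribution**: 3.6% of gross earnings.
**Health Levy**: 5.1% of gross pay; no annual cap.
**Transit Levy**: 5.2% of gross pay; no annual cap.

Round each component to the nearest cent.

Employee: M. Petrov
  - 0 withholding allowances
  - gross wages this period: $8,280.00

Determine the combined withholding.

$2,537.62

Territorial Income Tax: taxable = $8,280.00
  $507.92 + 23.88% × ($8,280.00 − $4,600.00) = $507.92 + 23.88% × $3,680.00 = $1,386.70
Retirement Security Contribution: 3.6% × $8,280.00 = $298.08
Health Levy: 5.1% × $8,280.00 = $422.28
Transit Levy: 5.2% × $8,280.00 = $430.56
Total: $1,386.70 + $298.08 + $422.28 + $430.56 = $2,537.62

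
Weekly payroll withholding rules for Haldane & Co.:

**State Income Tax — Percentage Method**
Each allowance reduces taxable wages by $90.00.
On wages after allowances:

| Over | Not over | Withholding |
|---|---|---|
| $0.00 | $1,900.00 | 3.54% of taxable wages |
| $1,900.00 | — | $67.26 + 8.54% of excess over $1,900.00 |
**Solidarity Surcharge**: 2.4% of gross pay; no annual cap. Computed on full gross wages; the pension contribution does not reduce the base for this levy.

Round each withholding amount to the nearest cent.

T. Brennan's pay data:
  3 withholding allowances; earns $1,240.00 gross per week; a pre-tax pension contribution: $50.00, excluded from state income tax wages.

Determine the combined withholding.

$62.33

State Income Tax: taxable = $1,240.00 − $50.00 − 3×$90.00 = $920.00
  3.54% × $920.00 = $32.57
Solidarity Surcharge: 2.4% × $1,240.00 = $29.76
Total: $32.57 + $29.76 = $62.33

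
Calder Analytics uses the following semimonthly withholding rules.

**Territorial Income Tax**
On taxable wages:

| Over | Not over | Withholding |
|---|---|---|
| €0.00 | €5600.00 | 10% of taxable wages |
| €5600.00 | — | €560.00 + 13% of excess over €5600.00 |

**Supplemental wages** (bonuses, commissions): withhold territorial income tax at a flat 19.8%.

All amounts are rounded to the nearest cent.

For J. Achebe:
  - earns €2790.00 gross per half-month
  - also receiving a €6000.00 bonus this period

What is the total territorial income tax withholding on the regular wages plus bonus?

Territorial Income Tax: taxable = €2790.00
  10% × €2790.00 = €279.00
Supplemental (19.8% flat on bonus): 19.8% × €6000.00 = €1188.00
Total territorial income tax: €279.00 + €1188.00 = €1467.00

€1467.00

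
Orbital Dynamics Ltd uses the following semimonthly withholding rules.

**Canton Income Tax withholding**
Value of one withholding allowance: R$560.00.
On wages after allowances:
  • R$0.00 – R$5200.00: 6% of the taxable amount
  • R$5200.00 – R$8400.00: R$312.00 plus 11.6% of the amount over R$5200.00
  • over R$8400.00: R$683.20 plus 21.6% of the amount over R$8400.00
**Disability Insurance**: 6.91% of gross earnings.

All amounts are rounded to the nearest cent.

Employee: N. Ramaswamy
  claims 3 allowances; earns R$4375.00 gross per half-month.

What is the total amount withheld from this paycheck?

R$464.01

Canton Income Tax: taxable = R$4375.00 − 3×R$560.00 = R$2695.00
  6% × R$2695.00 = R$161.70
Disability Insurance: 6.91% × R$4375.00 = R$302.31
Total: R$161.70 + R$302.31 = R$464.01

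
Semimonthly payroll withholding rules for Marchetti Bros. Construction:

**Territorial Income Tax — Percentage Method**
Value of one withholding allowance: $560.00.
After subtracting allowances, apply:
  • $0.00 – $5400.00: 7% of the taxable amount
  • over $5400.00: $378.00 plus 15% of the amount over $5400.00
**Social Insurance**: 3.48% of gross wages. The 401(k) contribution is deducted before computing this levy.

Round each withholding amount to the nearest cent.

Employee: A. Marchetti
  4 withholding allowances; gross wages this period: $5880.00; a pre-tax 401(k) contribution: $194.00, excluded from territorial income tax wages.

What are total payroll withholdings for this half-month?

Territorial Income Tax: taxable = $5880.00 − $194.00 − 4×$560.00 = $3446.00
  7% × $3446.00 = $241.22
Social Insurance: 3.48% × $5686.00 = $197.87
Total: $241.22 + $197.87 = $439.09

$439.09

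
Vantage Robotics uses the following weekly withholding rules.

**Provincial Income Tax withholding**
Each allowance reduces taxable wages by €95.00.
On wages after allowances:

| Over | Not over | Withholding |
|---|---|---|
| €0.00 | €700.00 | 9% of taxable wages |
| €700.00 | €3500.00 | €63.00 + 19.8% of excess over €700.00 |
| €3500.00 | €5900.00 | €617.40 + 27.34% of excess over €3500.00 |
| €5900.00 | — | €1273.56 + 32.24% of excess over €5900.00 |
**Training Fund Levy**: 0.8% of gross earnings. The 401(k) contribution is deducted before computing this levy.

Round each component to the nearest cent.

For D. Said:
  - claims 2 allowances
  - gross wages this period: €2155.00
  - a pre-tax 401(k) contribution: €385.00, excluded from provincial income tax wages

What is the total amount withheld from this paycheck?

Provincial Income Tax: taxable = €2155.00 − €385.00 − 2×€95.00 = €1580.00
  €63.00 + 19.8% × (€1580.00 − €700.00) = €63.00 + 19.8% × €880.00 = €237.24
Training Fund Levy: 0.8% × €1770.00 = €14.16
Total: €237.24 + €14.16 = €251.40

€251.40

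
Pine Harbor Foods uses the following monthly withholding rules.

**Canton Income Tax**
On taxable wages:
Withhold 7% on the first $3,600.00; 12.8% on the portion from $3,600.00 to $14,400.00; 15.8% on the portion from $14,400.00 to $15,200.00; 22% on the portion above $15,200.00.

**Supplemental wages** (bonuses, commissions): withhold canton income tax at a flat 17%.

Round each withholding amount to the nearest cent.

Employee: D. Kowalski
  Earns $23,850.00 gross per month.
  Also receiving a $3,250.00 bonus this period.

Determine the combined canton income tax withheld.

$4,216.30

Canton Income Tax: taxable = $23,850.00
  $1,760.80 + 22% × ($23,850.00 − $15,200.00) = $1,760.80 + 22% × $8,650.00 = $3,663.80
Supplemental (17% flat on bonus): 17% × $3,250.00 = $552.50
Total canton income tax: $3,663.80 + $552.50 = $4,216.30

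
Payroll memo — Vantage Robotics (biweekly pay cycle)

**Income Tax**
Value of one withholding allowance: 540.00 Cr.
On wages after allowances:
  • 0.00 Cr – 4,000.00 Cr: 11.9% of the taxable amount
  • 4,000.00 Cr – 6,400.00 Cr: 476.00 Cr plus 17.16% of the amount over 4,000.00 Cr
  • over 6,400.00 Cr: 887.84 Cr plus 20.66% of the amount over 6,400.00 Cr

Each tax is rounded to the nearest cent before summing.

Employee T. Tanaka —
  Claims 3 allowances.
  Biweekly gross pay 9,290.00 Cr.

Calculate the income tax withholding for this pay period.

Income Tax: taxable = 9,290.00 Cr − 3×540.00 Cr = 7,670.00 Cr
  887.84 Cr + 20.66% × (7,670.00 Cr − 6,400.00 Cr) = 887.84 Cr + 20.66% × 1,270.00 Cr = 1,150.22 Cr

1,150.22 Cr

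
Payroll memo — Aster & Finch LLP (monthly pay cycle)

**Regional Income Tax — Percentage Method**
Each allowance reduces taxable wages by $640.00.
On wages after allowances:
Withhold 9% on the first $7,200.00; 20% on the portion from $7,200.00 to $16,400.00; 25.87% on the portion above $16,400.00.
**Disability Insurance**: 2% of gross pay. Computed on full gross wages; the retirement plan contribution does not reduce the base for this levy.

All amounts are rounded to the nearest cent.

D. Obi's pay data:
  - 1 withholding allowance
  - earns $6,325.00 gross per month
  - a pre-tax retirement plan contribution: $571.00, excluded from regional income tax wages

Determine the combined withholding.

Regional Income Tax: taxable = $6,325.00 − $571.00 − 1×$640.00 = $5,114.00
  9% × $5,114.00 = $460.26
Disability Insurance: 2% × $6,325.00 = $126.50
Total: $460.26 + $126.50 = $586.76

$586.76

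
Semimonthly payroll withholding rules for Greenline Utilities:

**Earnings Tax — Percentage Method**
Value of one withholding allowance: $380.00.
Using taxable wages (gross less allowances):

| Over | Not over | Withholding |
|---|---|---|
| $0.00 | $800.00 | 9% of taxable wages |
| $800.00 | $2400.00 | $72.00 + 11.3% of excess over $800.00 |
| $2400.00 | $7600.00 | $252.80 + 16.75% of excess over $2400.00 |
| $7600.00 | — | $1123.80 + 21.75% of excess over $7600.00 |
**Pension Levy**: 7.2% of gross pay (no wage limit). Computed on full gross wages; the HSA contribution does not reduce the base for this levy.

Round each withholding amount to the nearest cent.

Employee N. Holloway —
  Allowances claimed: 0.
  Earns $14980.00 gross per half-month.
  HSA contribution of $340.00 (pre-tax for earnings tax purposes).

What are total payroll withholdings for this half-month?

$3733.56

Earnings Tax: taxable = $14980.00 − $340.00 = $14640.00
  $1123.80 + 21.75% × ($14640.00 − $7600.00) = $1123.80 + 21.75% × $7040.00 = $2655.00
Pension Levy: 7.2% × $14980.00 = $1078.56
Total: $2655.00 + $1078.56 = $3733.56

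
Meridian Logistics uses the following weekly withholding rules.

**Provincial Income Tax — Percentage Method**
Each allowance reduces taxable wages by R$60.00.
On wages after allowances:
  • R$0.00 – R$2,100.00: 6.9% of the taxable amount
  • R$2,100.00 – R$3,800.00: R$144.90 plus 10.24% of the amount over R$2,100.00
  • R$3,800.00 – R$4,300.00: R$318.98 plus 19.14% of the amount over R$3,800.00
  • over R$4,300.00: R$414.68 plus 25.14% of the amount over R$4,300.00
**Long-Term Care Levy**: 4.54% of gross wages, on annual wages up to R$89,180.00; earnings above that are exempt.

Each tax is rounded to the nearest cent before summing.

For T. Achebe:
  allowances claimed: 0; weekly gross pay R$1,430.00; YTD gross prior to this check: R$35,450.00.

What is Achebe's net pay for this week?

Provincial Income Tax: taxable = R$1,430.00
  6.9% × R$1,430.00 = R$98.67
Long-Term Care Levy: 4.54% × R$1,430.00 = R$64.92
Total withheld: R$98.67 + R$64.92 = R$163.59
Net pay: R$1,430.00 − R$163.59 = R$1,266.41

R$1,266.41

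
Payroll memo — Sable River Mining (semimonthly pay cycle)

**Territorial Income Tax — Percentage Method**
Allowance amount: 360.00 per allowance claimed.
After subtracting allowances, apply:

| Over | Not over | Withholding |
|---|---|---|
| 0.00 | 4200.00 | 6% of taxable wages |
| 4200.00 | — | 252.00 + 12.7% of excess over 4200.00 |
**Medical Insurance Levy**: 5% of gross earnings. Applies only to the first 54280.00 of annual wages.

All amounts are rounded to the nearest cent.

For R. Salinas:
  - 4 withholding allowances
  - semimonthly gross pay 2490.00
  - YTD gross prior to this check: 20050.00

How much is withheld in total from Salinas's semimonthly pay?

187.50

Territorial Income Tax: taxable = 2490.00 − 4×360.00 = 1050.00
  6% × 1050.00 = 63.00
Medical Insurance Levy: 5% × 2490.00 = 124.50
Total: 63.00 + 124.50 = 187.50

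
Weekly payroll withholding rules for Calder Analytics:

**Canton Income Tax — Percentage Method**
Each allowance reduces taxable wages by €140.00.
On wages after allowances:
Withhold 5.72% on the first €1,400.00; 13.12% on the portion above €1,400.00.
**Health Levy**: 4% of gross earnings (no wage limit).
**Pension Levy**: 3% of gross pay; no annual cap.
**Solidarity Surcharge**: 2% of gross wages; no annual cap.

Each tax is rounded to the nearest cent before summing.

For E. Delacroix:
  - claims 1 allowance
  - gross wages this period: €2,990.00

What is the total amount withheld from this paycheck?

Canton Income Tax: taxable = €2,990.00 − 1×€140.00 = €2,850.00
  €80.08 + 13.12% × (€2,850.00 − €1,400.00) = €80.08 + 13.12% × €1,450.00 = €270.32
Health Levy: 4% × €2,990.00 = €119.60
Pension Levy: 3% × €2,990.00 = €89.70
Solidarity Surcharge: 2% × €2,990.00 = €59.80
Total: €270.32 + €119.60 + €89.70 + €59.80 = €539.42

€539.42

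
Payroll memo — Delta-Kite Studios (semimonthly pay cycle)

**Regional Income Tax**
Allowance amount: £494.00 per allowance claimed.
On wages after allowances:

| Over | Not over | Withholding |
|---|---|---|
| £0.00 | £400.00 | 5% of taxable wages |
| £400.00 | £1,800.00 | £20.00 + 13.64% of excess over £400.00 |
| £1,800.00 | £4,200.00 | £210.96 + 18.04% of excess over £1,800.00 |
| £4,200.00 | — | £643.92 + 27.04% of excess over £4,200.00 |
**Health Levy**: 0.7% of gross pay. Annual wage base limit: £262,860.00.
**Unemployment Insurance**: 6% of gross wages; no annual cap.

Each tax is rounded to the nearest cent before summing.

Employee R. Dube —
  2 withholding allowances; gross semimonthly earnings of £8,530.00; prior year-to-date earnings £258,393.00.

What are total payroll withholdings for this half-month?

£2,090.67

Regional Income Tax: taxable = £8,530.00 − 2×£494.00 = £7,542.00
  £643.92 + 27.04% × (£7,542.00 − £4,200.00) = £643.92 + 27.04% × £3,342.00 = £1,547.60
Health Levy: cap £262,860.00 − YTD £258,393.00 = £4,467.00 subject; 0.7% × £4,467.00 = £31.27
Unemployment Insurance: 6% × £8,530.00 = £511.80
Total: £1,547.60 + £31.27 + £511.80 = £2,090.67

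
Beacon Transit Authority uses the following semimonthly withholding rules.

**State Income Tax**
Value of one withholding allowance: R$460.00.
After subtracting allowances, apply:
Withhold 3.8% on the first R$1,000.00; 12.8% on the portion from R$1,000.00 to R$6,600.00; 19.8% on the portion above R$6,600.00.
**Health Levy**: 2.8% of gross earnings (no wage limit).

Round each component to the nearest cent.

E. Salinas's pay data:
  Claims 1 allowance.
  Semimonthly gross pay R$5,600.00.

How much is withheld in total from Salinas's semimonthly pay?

R$724.72

State Income Tax: taxable = R$5,600.00 − 1×R$460.00 = R$5,140.00
  R$38.00 + 12.8% × (R$5,140.00 − R$1,000.00) = R$38.00 + 12.8% × R$4,140.00 = R$567.92
Health Levy: 2.8% × R$5,600.00 = R$156.80
Total: R$567.92 + R$156.80 = R$724.72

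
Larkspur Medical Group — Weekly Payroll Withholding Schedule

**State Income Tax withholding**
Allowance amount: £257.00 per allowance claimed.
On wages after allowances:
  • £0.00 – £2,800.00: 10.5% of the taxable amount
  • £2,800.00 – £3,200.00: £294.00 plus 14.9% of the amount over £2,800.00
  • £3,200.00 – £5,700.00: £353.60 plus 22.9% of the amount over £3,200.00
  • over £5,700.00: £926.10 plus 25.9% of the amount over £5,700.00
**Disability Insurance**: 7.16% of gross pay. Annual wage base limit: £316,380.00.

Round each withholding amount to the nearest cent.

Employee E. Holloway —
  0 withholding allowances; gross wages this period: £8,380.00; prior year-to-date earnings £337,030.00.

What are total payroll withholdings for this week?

State Income Tax: taxable = £8,380.00
  £926.10 + 25.9% × (£8,380.00 − £5,700.00) = £926.10 + 25.9% × £2,680.00 = £1,620.22
Disability Insurance: YTD £337,030.00 ≥ cap £316,380.00 → £0.00
Total: £1,620.22 + £0.00 = £1,620.22

£1,620.22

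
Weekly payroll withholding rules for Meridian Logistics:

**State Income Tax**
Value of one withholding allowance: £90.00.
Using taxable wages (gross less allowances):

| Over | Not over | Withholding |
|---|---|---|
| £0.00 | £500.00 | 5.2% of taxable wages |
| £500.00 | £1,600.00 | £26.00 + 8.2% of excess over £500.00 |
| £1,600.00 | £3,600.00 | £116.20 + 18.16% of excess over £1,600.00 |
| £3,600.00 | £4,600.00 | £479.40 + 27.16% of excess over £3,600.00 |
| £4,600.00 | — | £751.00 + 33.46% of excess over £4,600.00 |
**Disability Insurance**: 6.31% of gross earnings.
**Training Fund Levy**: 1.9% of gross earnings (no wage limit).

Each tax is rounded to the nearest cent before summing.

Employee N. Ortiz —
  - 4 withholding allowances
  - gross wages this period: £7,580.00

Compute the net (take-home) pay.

State Income Tax: taxable = £7,580.00 − 4×£90.00 = £7,220.00
  £751.00 + 33.46% × (£7,220.00 − £4,600.00) = £751.00 + 33.46% × £2,620.00 = £1,627.65
Disability Insurance: 6.31% × £7,580.00 = £478.30
Training Fund Levy: 1.9% × £7,580.00 = £144.02
Total withheld: £1,627.65 + £478.30 + £144.02 = £2,249.97
Net pay: £7,580.00 − £2,249.97 = £5,330.03

£5,330.03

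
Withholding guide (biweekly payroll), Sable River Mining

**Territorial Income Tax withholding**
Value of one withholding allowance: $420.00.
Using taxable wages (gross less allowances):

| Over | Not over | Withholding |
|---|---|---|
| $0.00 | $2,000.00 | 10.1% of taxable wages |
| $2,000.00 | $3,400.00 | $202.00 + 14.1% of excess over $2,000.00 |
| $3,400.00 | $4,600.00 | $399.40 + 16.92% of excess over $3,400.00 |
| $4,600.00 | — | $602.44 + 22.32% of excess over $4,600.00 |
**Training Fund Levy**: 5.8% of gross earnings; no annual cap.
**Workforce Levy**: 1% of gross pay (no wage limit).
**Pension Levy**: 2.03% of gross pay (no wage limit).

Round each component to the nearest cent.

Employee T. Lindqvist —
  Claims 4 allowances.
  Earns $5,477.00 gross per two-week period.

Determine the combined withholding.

$950.19

Territorial Income Tax: taxable = $5,477.00 − 4×$420.00 = $3,797.00
  $399.40 + 16.92% × ($3,797.00 − $3,400.00) = $399.40 + 16.92% × $397.00 = $466.57
Training Fund Levy: 5.8% × $5,477.00 = $317.67
Workforce Levy: 1% × $5,477.00 = $54.77
Pension Levy: 2.03% × $5,477.00 = $111.18
Total: $466.57 + $317.67 + $54.77 + $111.18 = $950.19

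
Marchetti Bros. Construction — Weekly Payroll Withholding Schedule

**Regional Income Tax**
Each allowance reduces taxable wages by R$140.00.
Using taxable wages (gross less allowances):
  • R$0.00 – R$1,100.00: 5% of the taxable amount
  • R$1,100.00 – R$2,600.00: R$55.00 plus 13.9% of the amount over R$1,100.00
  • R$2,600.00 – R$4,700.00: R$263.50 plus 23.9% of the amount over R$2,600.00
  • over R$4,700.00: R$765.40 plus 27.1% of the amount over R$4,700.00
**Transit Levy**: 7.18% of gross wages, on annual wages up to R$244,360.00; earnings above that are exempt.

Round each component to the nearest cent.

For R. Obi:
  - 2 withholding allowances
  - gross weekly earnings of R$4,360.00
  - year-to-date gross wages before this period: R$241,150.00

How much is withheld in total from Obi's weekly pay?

Regional Income Tax: taxable = R$4,360.00 − 2×R$140.00 = R$4,080.00
  R$263.50 + 23.9% × (R$4,080.00 − R$2,600.00) = R$263.50 + 23.9% × R$1,480.00 = R$617.22
Transit Levy: cap R$244,360.00 − YTD R$241,150.00 = R$3,210.00 subject; 7.18% × R$3,210.00 = R$230.48
Total: R$617.22 + R$230.48 = R$847.70

R$847.70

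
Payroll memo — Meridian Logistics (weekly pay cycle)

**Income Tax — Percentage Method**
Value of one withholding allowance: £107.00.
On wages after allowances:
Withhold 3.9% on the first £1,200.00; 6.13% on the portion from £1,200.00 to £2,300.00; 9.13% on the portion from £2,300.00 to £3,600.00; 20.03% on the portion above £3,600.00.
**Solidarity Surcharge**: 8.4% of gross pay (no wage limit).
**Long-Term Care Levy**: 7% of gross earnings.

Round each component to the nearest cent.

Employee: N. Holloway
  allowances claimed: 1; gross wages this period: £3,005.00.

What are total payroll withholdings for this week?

Income Tax: taxable = £3,005.00 − 1×£107.00 = £2,898.00
  £114.23 + 9.13% × (£2,898.00 − £2,300.00) = £114.23 + 9.13% × £598.00 = £168.83
Solidarity Surcharge: 8.4% × £3,005.00 = £252.42
Long-Term Care Levy: 7% × £3,005.00 = £210.35
Total: £168.83 + £252.42 + £210.35 = £631.60

£631.60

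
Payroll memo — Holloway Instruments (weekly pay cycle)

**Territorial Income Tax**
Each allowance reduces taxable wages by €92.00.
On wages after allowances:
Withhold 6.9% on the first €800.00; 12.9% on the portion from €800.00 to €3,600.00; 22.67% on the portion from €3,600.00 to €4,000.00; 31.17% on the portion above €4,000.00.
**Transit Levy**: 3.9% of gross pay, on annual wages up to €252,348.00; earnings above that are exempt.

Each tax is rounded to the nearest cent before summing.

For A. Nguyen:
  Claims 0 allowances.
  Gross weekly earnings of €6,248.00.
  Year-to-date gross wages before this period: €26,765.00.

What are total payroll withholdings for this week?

Territorial Income Tax: taxable = €6,248.00
  €507.08 + 31.17% × (€6,248.00 − €4,000.00) = €507.08 + 31.17% × €2,248.00 = €1,207.78
Transit Levy: 3.9% × €6,248.00 = €243.67
Total: €1,207.78 + €243.67 = €1,451.45

€1,451.45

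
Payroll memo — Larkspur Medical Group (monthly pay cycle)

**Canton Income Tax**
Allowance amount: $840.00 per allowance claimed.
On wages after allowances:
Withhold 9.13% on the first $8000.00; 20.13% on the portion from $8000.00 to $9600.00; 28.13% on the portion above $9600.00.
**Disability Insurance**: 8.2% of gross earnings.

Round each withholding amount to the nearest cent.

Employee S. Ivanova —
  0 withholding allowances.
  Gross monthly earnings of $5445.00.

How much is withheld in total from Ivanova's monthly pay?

$943.62

Canton Income Tax: taxable = $5445.00
  9.13% × $5445.00 = $497.13
Disability Insurance: 8.2% × $5445.00 = $446.49
Total: $497.13 + $446.49 = $943.62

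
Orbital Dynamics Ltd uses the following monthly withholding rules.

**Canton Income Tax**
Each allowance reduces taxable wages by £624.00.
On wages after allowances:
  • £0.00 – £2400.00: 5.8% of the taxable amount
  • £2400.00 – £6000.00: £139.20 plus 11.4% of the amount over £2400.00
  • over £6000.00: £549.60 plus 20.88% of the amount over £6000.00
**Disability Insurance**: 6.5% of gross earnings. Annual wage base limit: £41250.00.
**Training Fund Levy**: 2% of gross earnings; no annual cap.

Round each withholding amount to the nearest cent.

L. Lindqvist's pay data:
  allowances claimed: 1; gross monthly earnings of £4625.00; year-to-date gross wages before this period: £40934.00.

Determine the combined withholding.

£434.75

Canton Income Tax: taxable = £4625.00 − 1×£624.00 = £4001.00
  £139.20 + 11.4% × (£4001.00 − £2400.00) = £139.20 + 11.4% × £1601.00 = £321.71
Disability Insurance: cap £41250.00 − YTD £40934.00 = £316.00 subject; 6.5% × £316.00 = £20.54
Training Fund Levy: 2% × £4625.00 = £92.50
Total: £321.71 + £20.54 + £92.50 = £434.75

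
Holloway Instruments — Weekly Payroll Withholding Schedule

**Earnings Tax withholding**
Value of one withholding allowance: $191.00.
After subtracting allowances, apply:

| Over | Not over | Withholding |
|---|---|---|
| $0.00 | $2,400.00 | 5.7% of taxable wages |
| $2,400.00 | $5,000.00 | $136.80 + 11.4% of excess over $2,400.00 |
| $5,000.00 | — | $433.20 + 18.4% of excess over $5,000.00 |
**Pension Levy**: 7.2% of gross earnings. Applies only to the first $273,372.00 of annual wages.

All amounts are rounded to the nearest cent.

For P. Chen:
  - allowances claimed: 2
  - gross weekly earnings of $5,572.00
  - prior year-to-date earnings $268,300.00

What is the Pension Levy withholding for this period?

Pension Levy: cap $273,372.00 − YTD $268,300.00 = $5,072.00 subject; 7.2% × $5,072.00 = $365.18

$365.18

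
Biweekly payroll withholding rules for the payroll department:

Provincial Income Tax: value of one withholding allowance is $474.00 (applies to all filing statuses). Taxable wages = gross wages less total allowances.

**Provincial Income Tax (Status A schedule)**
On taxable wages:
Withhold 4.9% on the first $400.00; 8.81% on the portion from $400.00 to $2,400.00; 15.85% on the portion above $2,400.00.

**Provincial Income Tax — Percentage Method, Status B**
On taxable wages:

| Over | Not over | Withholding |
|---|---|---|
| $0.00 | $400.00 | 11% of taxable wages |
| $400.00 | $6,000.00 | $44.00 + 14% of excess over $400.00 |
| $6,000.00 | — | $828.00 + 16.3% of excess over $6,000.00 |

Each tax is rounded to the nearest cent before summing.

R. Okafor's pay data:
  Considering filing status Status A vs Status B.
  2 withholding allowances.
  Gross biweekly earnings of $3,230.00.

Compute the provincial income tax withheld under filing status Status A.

$185.40

Provincial Income Tax (Status A): taxable = $3,230.00 − 2×$474.00 = $2,282.00
  $19.60 + 8.81% × ($2,282.00 − $400.00) = $19.60 + 8.81% × $1,882.00 = $185.40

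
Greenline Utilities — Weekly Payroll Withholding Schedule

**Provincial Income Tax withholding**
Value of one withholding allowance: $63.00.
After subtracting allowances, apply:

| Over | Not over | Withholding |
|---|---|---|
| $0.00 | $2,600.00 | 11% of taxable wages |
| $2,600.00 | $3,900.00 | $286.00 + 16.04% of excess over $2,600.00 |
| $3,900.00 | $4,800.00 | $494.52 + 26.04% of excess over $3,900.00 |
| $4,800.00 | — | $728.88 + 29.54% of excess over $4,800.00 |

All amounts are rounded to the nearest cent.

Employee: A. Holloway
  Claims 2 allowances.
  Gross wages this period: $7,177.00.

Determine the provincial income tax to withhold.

$1,393.83

Provincial Income Tax: taxable = $7,177.00 − 2×$63.00 = $7,051.00
  $728.88 + 29.54% × ($7,051.00 − $4,800.00) = $728.88 + 29.54% × $2,251.00 = $1,393.83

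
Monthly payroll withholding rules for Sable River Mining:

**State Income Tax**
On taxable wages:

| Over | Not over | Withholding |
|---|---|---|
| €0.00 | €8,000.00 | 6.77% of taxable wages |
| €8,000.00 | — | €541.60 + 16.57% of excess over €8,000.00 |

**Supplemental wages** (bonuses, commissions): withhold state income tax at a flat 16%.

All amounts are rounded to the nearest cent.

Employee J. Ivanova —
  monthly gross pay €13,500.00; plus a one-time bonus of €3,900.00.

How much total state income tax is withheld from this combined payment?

State Income Tax: taxable = €13,500.00
  €541.60 + 16.57% × (€13,500.00 − €8,000.00) = €541.60 + 16.57% × €5,500.00 = €1,452.95
Supplemental (16% flat on bonus): 16% × €3,900.00 = €624.00
Total state income tax: €1,452.95 + €624.00 = €2,076.95

€2,076.95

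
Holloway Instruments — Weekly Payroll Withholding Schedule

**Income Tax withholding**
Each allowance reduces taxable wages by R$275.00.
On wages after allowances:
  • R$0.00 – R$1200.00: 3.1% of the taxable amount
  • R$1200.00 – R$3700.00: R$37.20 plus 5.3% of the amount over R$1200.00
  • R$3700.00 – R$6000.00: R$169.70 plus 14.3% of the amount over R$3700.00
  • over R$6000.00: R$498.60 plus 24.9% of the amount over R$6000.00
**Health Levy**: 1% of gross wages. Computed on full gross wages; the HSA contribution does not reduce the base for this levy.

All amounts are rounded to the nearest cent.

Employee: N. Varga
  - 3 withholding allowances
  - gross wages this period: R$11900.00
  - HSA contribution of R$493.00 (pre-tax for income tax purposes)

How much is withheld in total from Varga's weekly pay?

R$1758.52

Income Tax: taxable = R$11900.00 − R$493.00 − 3×R$275.00 = R$10582.00
  R$498.60 + 24.9% × (R$10582.00 − R$6000.00) = R$498.60 + 24.9% × R$4582.00 = R$1639.52
Health Levy: 1% × R$11900.00 = R$119.00
Total: R$1639.52 + R$119.00 = R$1758.52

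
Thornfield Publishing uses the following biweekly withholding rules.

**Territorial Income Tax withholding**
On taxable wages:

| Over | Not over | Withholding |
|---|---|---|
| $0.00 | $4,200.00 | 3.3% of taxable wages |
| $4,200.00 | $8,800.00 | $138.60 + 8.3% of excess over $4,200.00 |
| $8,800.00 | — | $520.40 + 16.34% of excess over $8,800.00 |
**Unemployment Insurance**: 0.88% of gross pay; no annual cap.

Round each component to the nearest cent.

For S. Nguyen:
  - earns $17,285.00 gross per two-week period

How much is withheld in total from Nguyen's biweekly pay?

Territorial Income Tax: taxable = $17,285.00
  $520.40 + 16.34% × ($17,285.00 − $8,800.00) = $520.40 + 16.34% × $8,485.00 = $1,906.85
Unemployment Insurance: 0.88% × $17,285.00 = $152.11
Total: $1,906.85 + $152.11 = $2,058.96

$2,058.96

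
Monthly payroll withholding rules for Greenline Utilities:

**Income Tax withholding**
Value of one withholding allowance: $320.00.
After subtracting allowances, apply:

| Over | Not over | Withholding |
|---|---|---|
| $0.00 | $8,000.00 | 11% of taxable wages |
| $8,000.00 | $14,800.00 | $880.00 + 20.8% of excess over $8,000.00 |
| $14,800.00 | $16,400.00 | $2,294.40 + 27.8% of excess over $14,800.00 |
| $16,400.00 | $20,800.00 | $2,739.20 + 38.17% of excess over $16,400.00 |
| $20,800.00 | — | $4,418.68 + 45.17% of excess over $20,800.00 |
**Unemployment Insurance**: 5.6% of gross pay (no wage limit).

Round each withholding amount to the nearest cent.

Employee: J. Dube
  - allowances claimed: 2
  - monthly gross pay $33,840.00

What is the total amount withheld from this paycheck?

Income Tax: taxable = $33,840.00 − 2×$320.00 = $33,200.00
  $4,418.68 + 45.17% × ($33,200.00 − $20,800.00) = $4,418.68 + 45.17% × $12,400.00 = $10,019.76
Unemployment Insurance: 5.6% × $33,840.00 = $1,895.04
Total: $10,019.76 + $1,895.04 = $11,914.80

$11,914.80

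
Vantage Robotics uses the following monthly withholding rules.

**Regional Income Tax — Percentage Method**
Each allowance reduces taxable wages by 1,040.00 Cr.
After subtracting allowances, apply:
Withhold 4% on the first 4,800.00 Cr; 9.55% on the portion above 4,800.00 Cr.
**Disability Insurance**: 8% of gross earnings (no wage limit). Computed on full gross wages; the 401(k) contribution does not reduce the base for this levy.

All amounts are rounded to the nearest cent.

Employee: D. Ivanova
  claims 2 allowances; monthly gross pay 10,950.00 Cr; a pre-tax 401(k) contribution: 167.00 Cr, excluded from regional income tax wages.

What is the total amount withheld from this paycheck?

Regional Income Tax: taxable = 10,950.00 Cr − 167.00 Cr − 2×1,040.00 Cr = 8,703.00 Cr
  192.00 Cr + 9.55% × (8,703.00 Cr − 4,800.00 Cr) = 192.00 Cr + 9.55% × 3,903.00 Cr = 564.74 Cr
Disability Insurance: 8% × 10,950.00 Cr = 876.00 Cr
Total: 564.74 Cr + 876.00 Cr = 1,440.74 Cr

1,440.74 Cr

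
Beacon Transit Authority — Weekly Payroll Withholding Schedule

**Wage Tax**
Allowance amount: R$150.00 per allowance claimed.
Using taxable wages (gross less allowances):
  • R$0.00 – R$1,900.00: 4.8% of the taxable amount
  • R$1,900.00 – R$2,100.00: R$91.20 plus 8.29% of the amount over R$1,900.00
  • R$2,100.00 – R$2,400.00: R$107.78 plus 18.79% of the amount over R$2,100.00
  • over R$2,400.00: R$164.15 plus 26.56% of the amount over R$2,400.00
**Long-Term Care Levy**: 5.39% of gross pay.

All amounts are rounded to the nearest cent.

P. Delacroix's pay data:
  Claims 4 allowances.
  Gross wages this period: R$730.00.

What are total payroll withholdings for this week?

Wage Tax: taxable = R$730.00 − 4×R$150.00 = R$130.00
  4.8% × R$130.00 = R$6.24
Long-Term Care Levy: 5.39% × R$730.00 = R$39.35
Total: R$6.24 + R$39.35 = R$45.59

R$45.59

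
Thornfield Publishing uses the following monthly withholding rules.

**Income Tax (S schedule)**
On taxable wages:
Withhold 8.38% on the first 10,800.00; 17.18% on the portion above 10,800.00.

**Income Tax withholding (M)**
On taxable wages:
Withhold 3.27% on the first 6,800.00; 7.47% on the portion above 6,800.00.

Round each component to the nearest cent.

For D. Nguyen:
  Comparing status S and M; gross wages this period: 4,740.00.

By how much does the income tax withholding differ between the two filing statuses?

242.21

Income Tax (S): taxable = 4,740.00
  8.38% × 4,740.00 = 397.21
Income Tax (M): taxable = 4,740.00
  3.27% × 4,740.00 = 155.00
Difference: |397.21 − 155.00| = 242.21 (higher under S)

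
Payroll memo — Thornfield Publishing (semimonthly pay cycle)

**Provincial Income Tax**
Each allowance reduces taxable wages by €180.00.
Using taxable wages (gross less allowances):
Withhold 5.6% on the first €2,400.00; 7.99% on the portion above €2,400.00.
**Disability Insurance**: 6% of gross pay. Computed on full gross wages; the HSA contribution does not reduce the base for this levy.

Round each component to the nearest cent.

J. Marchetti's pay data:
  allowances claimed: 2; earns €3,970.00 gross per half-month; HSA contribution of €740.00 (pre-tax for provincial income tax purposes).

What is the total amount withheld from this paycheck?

Provincial Income Tax: taxable = €3,970.00 − €740.00 − 2×€180.00 = €2,870.00
  €134.40 + 7.99% × (€2,870.00 − €2,400.00) = €134.40 + 7.99% × €470.00 = €171.95
Disability Insurance: 6% × €3,970.00 = €238.20
Total: €171.95 + €238.20 = €410.15

€410.15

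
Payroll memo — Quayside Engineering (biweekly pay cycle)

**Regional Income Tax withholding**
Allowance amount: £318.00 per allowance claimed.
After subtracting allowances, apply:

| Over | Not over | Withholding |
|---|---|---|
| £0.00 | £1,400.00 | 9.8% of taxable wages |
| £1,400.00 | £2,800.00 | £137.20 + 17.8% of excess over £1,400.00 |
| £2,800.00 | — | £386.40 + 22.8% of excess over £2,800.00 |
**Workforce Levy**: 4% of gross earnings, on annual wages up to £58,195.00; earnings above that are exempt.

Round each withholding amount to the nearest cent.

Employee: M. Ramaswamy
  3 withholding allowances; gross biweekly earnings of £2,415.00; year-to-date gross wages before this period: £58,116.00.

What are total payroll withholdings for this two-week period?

£151.22

Regional Income Tax: taxable = £2,415.00 − 3×£318.00 = £1,461.00
  £137.20 + 17.8% × (£1,461.00 − £1,400.00) = £137.20 + 17.8% × £61.00 = £148.06
Workforce Levy: cap £58,195.00 − YTD £58,116.00 = £79.00 subject; 4% × £79.00 = £3.16
Total: £148.06 + £3.16 = £151.22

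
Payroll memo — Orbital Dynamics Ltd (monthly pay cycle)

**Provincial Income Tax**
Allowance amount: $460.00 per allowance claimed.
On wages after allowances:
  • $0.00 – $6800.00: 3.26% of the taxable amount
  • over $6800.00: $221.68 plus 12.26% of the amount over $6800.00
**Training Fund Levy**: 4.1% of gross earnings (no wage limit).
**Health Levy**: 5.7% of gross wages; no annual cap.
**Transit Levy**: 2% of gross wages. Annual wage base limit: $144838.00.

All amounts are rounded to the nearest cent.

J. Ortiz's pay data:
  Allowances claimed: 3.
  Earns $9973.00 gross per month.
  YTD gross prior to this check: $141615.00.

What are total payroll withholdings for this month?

Provincial Income Tax: taxable = $9973.00 − 3×$460.00 = $8593.00
  $221.68 + 12.26% × ($8593.00 − $6800.00) = $221.68 + 12.26% × $1793.00 = $441.50
Training Fund Levy: 4.1% × $9973.00 = $408.89
Health Levy: 5.7% × $9973.00 = $568.46
Transit Levy: cap $144838.00 − YTD $141615.00 = $3223.00 subject; 2% × $3223.00 = $64.46
Total: $441.50 + $408.89 + $568.46 + $64.46 = $1483.31

$1483.31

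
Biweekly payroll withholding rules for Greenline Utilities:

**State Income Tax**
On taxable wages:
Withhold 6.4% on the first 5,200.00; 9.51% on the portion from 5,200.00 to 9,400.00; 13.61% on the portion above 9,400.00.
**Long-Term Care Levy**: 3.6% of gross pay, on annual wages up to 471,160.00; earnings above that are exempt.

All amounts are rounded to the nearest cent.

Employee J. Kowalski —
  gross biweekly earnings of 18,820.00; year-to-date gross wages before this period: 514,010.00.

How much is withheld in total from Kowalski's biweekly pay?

State Income Tax: taxable = 18,820.00
  732.22 + 13.61% × (18,820.00 − 9,400.00) = 732.22 + 13.61% × 9,420.00 = 2,014.28
Long-Term Care Levy: YTD 514,010.00 ≥ cap 471,160.00 → 0.00
Total: 2,014.28 + 0.00 = 2,014.28

2,014.28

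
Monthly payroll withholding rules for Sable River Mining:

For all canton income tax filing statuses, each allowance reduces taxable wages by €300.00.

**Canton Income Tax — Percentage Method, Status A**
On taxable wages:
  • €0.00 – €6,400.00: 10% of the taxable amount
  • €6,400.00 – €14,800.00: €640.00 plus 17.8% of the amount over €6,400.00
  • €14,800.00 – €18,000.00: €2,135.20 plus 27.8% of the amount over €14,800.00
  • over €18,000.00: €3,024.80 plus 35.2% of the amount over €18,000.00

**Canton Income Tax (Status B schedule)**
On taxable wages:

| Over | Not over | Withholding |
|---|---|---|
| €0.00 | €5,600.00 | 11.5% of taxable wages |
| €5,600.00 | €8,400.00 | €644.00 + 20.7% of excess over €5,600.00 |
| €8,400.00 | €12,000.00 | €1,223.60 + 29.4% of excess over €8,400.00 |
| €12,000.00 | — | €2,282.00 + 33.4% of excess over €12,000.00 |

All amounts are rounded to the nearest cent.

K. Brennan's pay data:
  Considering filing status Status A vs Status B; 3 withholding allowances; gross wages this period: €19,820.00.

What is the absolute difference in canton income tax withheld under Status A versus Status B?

€1,244.64

Canton Income Tax (Status A): taxable = €19,820.00 − 3×€300.00 = €18,920.00
  €3,024.80 + 35.2% × (€18,920.00 − €18,000.00) = €3,024.80 + 35.2% × €920.00 = €3,348.64
Canton Income Tax (Status B): taxable = €19,820.00 − 3×€300.00 = €18,920.00
  €2,282.00 + 33.4% × (€18,920.00 − €12,000.00) = €2,282.00 + 33.4% × €6,920.00 = €4,593.28
Difference: |€3,348.64 − €4,593.28| = €1,244.64 (higher under Status B)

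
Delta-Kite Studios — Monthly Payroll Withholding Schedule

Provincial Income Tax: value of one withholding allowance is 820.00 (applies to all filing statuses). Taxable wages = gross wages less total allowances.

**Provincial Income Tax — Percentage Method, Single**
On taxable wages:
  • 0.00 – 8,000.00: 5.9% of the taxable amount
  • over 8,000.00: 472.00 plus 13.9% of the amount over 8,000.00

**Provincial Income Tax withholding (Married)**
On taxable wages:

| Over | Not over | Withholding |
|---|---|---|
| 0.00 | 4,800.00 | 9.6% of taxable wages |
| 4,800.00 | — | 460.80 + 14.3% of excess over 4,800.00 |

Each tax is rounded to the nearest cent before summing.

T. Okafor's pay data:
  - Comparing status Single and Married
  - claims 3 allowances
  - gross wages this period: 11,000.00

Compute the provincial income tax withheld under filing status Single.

Provincial Income Tax (Single): taxable = 11,000.00 − 3×820.00 = 8,540.00
  472.00 + 13.9% × (8,540.00 − 8,000.00) = 472.00 + 13.9% × 540.00 = 547.06

547.06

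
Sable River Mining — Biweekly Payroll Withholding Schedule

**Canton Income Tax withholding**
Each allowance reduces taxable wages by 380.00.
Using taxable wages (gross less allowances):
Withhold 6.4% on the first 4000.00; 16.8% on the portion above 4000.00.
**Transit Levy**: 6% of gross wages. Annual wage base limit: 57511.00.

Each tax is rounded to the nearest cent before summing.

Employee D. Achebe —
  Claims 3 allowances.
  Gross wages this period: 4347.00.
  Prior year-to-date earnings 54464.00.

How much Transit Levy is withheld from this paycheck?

182.82

Transit Levy: cap 57511.00 − YTD 54464.00 = 3047.00 subject; 6% × 3047.00 = 182.82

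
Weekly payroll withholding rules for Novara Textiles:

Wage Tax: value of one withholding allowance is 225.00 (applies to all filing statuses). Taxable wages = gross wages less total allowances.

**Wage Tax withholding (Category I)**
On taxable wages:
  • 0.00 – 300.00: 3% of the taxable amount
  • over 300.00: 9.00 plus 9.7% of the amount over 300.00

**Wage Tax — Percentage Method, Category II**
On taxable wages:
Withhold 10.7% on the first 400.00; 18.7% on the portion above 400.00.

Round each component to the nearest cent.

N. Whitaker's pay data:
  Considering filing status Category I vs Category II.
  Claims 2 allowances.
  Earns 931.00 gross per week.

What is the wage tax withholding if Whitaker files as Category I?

Wage Tax (Category I): taxable = 931.00 − 2×225.00 = 481.00
  9.00 + 9.7% × (481.00 − 300.00) = 9.00 + 9.7% × 181.00 = 26.56

26.56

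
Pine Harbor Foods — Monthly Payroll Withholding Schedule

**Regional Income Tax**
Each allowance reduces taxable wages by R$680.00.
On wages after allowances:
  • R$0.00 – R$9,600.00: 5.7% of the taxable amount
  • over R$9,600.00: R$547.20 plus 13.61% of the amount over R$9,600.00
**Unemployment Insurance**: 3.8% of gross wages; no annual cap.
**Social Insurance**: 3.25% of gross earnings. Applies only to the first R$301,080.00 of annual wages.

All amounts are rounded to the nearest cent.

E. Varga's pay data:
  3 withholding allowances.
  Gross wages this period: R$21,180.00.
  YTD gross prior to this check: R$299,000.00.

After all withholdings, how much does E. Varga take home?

Regional Income Tax: taxable = R$21,180.00 − 3×R$680.00 = R$19,140.00
  R$547.20 + 13.61% × (R$19,140.00 − R$9,600.00) = R$547.20 + 13.61% × R$9,540.00 = R$1,845.59
Unemployment Insurance: 3.8% × R$21,180.00 = R$804.84
Social Insurance: cap R$301,080.00 − YTD R$299,000.00 = R$2,080.00 subject; 3.25% × R$2,080.00 = R$67.60
Total withheld: R$1,845.59 + R$804.84 + R$67.60 = R$2,718.03
Net pay: R$21,180.00 − R$2,718.03 = R$18,461.97

R$18,461.97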